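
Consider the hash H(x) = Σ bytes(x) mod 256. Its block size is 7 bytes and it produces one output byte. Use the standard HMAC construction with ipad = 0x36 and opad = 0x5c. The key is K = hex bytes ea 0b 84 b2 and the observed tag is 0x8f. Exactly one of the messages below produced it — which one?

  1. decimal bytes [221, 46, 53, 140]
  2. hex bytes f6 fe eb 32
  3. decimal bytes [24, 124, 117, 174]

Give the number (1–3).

Key hex bytes ea 0b 84 b2 is 4 bytes ≤ B = 7; zero-pad to 7 bytes: K' = ea 0b 84 b2 00 00 00.
K' ⊕ ipad = dc 3d b2 84 36 36 36; K' ⊕ opad = b6 57 d8 ee 5c 5c 5c.
m1: inner = H(dc 3d b2 84 36 36 36 dd 2e 35 8c) = bd; tag = H(b6 57 d8 ee 5c 5c 5c bd) = a4
m2: inner = H(dc 3d b2 84 36 36 36 f6 fe eb 32) = 02; tag = H(b6 57 d8 ee 5c 5c 5c 02) = e9
m3: inner = H(dc 3d b2 84 36 36 36 18 7c 75 ae) = a8; tag = H(b6 57 d8 ee 5c 5c 5c a8) = 8f ← matches

3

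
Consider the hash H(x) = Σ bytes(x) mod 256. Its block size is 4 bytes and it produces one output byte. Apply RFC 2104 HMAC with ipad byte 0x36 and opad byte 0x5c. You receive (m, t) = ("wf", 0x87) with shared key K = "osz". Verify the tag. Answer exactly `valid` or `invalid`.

invalid

Key "osz" = 6f 73 7a is 3 bytes ≤ B = 4; zero-pad to 4 bytes: K' = 6f 73 7a 00.
K' ⊕ ipad = 59 45 4c 36; K' ⊕ opad = 33 2f 26 5c.
Inner hash: sum = 89+69+76+54+119+102 = 509; mod 256 = 253 → fd.
Outer hash (recomputed tag): sum = 51+47+38+92+253 = 481; mod 256 = 225 → e1.
Recomputed tag = e1; claimed = 87 → mismatch.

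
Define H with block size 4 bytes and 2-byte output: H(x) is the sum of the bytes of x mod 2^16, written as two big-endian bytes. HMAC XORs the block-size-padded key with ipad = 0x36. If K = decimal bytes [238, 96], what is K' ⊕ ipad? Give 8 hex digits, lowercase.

d8563636

Key decimal bytes [238, 96] = ee 60 is 2 bytes ≤ B = 4; zero-pad to 4 bytes: K' = ee 60 00 00.
XOR each byte with 0x36: ee⊕36=d8, 60⊕36=56, 00⊕36=36, 00⊕36=36.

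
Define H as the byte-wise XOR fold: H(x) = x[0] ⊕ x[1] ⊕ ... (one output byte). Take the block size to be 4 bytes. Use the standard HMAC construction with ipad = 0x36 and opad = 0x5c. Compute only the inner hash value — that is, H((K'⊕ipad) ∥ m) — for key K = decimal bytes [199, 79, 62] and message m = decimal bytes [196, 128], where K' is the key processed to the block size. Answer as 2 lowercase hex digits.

Key decimal bytes [199, 79, 62] = c7 4f 3e is 3 bytes ≤ B = 4; zero-pad to 4 bytes: K' = c7 4f 3e 00.
K' ⊕ ipad = f1 79 08 36.
Inner input = f1 79 08 36 ∥ c4 80.
Inner hash: XOR f1⊕79⊕08⊕36⊕c4⊕80 = f2.

f2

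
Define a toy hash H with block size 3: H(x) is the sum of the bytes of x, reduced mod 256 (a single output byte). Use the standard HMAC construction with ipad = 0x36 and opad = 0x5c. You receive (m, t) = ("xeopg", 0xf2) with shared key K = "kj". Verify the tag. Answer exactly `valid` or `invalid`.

Key "kj" = 6b 6a is 2 bytes ≤ B = 3; zero-pad to 3 bytes: K' = 6b 6a 00.
K' ⊕ ipad = 5d 5c 36; K' ⊕ opad = 37 36 5c.
Inner hash: sum = 93+92+54+120+101+111+112+103 = 786; mod 256 = 18 → 12.
Outer hash (recomputed tag): sum = 55+54+92+18 = 219 → db.
Recomputed tag = db; claimed = f2 → mismatch.

invalid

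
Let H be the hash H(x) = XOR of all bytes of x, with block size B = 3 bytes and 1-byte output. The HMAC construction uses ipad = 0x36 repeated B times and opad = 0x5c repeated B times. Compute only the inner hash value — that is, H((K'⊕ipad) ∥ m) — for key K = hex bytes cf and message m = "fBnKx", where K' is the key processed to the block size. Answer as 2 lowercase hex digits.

80

Key hex bytes cf is 1 byte ≤ B = 3; zero-pad to 3 bytes: K' = cf 00 00.
K' ⊕ ipad = f9 36 36.
Inner input = f9 36 36 ∥ 66 42 6e 4b 78.
Inner hash: XOR f9⊕36⊕36⊕66⊕42⊕6e⊕4b⊕78 = 80.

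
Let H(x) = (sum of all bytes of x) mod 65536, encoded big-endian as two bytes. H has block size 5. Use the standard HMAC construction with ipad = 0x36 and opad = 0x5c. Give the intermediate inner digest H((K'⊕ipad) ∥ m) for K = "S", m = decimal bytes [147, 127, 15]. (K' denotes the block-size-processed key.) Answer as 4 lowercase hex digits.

Key "S" = 53 is 1 byte ≤ B = 5; zero-pad to 5 bytes: K' = 53 00 00 00 00.
K' ⊕ ipad = 65 36 36 36 36.
Inner input = 65 36 36 36 36 ∥ 93 7f 0f.
Inner hash: sum = 101+54+54+54+54+147+127+15 = 606 → 02 5e.

025e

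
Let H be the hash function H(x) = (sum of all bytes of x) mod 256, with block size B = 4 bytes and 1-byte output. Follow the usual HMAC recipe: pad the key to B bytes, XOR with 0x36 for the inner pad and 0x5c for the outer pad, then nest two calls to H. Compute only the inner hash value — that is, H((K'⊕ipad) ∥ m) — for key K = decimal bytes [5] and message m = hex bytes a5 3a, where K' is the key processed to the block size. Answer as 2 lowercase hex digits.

Key decimal bytes [5] = 05 is 1 byte ≤ B = 4; zero-pad to 4 bytes: K' = 05 00 00 00.
K' ⊕ ipad = 33 36 36 36.
Inner input = 33 36 36 36 ∥ a5 3a.
Inner hash: sum = 51+54+54+54+165+58 = 436; mod 256 = 180 → b4.

b4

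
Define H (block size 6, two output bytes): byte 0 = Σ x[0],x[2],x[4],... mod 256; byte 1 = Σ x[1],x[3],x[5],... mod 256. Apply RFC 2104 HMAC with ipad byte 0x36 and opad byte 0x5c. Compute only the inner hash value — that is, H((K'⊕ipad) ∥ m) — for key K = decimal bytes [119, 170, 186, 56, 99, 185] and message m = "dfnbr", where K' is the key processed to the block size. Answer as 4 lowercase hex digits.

Key decimal bytes [119, 170, 186, 56, 99, 185] = 77 aa ba 38 63 b9 is exactly B = 6 bytes: K' = 77 aa ba 38 63 b9.
K' ⊕ ipad = 41 9c 8c 0e 55 8f.
Inner input = 41 9c 8c 0e 55 8f ∥ 64 66 6e 62 72.
Inner hash: even-index sum = 614 mod 256 = 102; odd-index sum = 513 mod 256 = 1 → 66 01.

6601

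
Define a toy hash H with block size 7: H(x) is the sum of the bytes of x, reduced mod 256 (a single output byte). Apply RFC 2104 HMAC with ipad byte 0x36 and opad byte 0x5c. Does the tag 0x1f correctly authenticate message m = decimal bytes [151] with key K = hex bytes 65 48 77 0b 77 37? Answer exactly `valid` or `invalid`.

Key hex bytes 65 48 77 0b 77 37 is 6 bytes ≤ B = 7; zero-pad to 7 bytes: K' = 65 48 77 0b 77 37 00.
K' ⊕ ipad = 53 7e 41 3d 41 01 36; K' ⊕ opad = 39 14 2b 57 2b 6b 5c.
Inner hash: sum = 83+126+65+61+65+1+54+151 = 606; mod 256 = 94 → 5e.
Outer hash (recomputed tag): sum = 57+20+43+87+43+107+92+94 = 543; mod 256 = 31 → 1f.
Recomputed tag = 1f; claimed = 1f → match.

valid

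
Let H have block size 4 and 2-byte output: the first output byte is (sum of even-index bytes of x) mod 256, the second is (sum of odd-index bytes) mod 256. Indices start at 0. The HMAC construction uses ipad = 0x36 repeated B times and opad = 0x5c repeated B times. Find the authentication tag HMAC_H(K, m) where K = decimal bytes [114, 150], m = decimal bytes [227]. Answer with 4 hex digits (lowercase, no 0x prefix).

e7fc

Key decimal bytes [114, 150] = 72 96 is 2 bytes ≤ B = 4; zero-pad to 4 bytes: K' = 72 96 00 00.
K' ⊕ ipad = 44 a0 36 36.  K' ⊕ opad = 2e ca 5c 5c.
Inner input = (K'⊕ipad) ∥ m = 44 a0 36 36 ∥ e3.
Inner hash: even-index sum = 349 mod 256 = 93; odd-index sum = 214 mod 256 = 214 → 5d d6.
Outer input = (K'⊕opad) ∥ inner = 2e ca 5c 5c ∥ 5d d6.
Outer hash (tag): even-index sum = 231 mod 256 = 231; odd-index sum = 508 mod 256 = 252 → e7 fc.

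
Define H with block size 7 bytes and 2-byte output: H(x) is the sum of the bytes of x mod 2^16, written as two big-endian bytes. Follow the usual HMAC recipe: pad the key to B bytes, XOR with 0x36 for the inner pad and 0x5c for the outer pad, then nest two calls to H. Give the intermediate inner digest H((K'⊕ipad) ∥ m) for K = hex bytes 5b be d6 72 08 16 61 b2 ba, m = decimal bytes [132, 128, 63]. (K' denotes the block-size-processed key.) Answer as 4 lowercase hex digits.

02fd

Key hex bytes 5b be d6 72 08 16 61 b2 ba is 9 bytes > B = 7, so hash it first: H(key) = 04 4c, then zero-pad to 7 bytes: K' = 04 4c 00 00 00 00 00.
K' ⊕ ipad = 32 7a 36 36 36 36 36.
Inner input = 32 7a 36 36 36 36 36 ∥ 84 80 3f.
Inner hash: sum = 50+122+54+54+54+54+54+132+128+63 = 765 → 02 fd.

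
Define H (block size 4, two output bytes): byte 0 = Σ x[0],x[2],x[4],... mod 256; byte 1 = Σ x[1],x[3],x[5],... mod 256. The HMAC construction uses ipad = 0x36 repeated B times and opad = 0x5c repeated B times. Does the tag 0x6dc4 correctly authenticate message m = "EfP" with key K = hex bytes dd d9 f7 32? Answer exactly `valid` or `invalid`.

Key hex bytes dd d9 f7 32 is exactly B = 4 bytes: K' = dd d9 f7 32.
K' ⊕ ipad = eb ef c1 04; K' ⊕ opad = 81 85 ab 6e.
Inner hash: even-index sum = 577 mod 256 = 65; odd-index sum = 345 mod 256 = 89 → 41 59.
Outer hash (recomputed tag): even-index sum = 365 mod 256 = 109; odd-index sum = 332 mod 256 = 76 → 6d 4c.
Recomputed tag = 6d4c; claimed = 6dc4 → mismatch.

invalid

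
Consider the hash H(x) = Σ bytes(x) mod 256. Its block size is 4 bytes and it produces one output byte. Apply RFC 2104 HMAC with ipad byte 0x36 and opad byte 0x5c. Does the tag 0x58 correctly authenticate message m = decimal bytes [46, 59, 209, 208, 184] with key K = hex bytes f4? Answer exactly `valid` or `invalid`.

Key hex bytes f4 is 1 byte ≤ B = 4; zero-pad to 4 bytes: K' = f4 00 00 00.
K' ⊕ ipad = c2 36 36 36; K' ⊕ opad = a8 5c 5c 5c.
Inner hash: sum = 194+54+54+54+46+59+209+208+184 = 1062; mod 256 = 38 → 26.
Outer hash (recomputed tag): sum = 168+92+92+92+38 = 482; mod 256 = 226 → e2.
Recomputed tag = e2; claimed = 58 → mismatch.

invalid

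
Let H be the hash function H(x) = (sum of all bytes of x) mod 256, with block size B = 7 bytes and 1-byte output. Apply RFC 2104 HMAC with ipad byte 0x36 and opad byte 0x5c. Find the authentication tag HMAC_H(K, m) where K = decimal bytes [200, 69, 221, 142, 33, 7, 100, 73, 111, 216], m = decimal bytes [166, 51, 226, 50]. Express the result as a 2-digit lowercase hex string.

c3

Key decimal bytes [200, 69, 221, 142, 33, 7, 100, 73, 111, 216] = c8 45 dd 8e 21 07 64 49 6f d8 is 10 bytes > B = 7, so hash it first: H(key) = 94, then zero-pad to 7 bytes: K' = 94 00 00 00 00 00 00.
K' ⊕ ipad = a2 36 36 36 36 36 36.  K' ⊕ opad = c8 5c 5c 5c 5c 5c 5c.
Inner input = (K'⊕ipad) ∥ m = a2 36 36 36 36 36 36 ∥ a6 33 e2 32.
Inner hash: sum = 162+54+54+54+54+54+54+166+51+226+50 = 979; mod 256 = 211 → d3.
Outer input = (K'⊕opad) ∥ inner = c8 5c 5c 5c 5c 5c 5c ∥ d3.
Outer hash (tag): sum = 200+92+92+92+92+92+92+211 = 963; mod 256 = 195 → c3.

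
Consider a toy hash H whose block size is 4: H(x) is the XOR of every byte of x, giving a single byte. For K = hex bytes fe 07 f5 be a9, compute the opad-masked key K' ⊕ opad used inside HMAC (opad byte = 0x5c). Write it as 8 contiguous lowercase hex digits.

475c5c5c

Key hex bytes fe 07 f5 be a9 is 5 bytes > B = 4, so hash it first: H(key) = 1b, then zero-pad to 4 bytes: K' = 1b 00 00 00.
XOR each byte with 0x5c: 1b⊕5c=47, 00⊕5c=5c, 00⊕5c=5c, 00⊕5c=5c.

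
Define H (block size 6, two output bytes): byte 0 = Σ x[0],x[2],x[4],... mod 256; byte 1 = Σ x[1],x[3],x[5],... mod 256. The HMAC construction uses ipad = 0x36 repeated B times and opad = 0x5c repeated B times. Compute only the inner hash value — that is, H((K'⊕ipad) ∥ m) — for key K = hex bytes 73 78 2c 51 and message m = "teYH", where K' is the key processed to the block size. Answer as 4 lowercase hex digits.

Key hex bytes 73 78 2c 51 is 4 bytes ≤ B = 6; zero-pad to 6 bytes: K' = 73 78 2c 51 00 00.
K' ⊕ ipad = 45 4e 1a 67 36 36.
Inner input = 45 4e 1a 67 36 36 ∥ 74 65 59 48.
Inner hash: even-index sum = 354 mod 256 = 98; odd-index sum = 408 mod 256 = 152 → 62 98.

6298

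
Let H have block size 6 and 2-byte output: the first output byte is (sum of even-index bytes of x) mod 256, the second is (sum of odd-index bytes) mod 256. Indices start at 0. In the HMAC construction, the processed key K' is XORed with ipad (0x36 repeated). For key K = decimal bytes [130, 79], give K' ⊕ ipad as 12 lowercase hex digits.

b47936363636

Key decimal bytes [130, 79] = 82 4f is 2 bytes ≤ B = 6; zero-pad to 6 bytes: K' = 82 4f 00 00 00 00.
XOR each byte with 0x36: 82⊕36=b4, 4f⊕36=79, 00⊕36=36, 00⊕36=36, 00⊕36=36, 00⊕36=36.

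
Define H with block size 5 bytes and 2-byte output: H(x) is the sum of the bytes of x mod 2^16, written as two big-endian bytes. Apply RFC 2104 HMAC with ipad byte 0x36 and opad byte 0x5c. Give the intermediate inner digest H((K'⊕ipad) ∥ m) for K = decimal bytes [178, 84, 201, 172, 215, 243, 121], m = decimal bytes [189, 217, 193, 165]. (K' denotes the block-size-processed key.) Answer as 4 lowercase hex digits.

Key decimal bytes [178, 84, 201, 172, 215, 243, 121] = b2 54 c9 ac d7 f3 79 is 7 bytes > B = 5, so hash it first: H(key) = 04 be, then zero-pad to 5 bytes: K' = 04 be 00 00 00.
K' ⊕ ipad = 32 88 36 36 36.
Inner input = 32 88 36 36 36 ∥ bd d9 c1 a5.
Inner hash: sum = 50+136+54+54+54+189+217+193+165 = 1112 → 04 58.

0458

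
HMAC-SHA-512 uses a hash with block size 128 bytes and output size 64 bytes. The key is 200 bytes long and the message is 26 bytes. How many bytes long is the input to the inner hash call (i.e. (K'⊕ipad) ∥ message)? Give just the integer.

154

Key is 200 > 128 bytes, so it is hashed to 64 bytes then zero-padded to 128: |K'| = 128.
Inner input = (K'⊕ipad) ∥ m → 128 + 26 = 154 bytes.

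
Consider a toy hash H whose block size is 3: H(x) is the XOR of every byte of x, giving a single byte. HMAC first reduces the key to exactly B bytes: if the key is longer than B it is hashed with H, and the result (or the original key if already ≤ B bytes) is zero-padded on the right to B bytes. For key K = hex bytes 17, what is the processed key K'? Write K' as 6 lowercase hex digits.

Key hex bytes 17 is 1 byte ≤ B = 3; zero-pad to 3 bytes: K' = 17 00 00.

170000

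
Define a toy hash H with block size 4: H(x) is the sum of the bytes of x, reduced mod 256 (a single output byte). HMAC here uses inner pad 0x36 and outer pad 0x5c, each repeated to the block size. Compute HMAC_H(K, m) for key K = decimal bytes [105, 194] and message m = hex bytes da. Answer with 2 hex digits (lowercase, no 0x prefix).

Key decimal bytes [105, 194] = 69 c2 is 2 bytes ≤ B = 4; zero-pad to 4 bytes: K' = 69 c2 00 00.
K' ⊕ ipad = 5f f4 36 36.  K' ⊕ opad = 35 9e 5c 5c.
Inner input = (K'⊕ipad) ∥ m = 5f f4 36 36 ∥ da.
Inner hash: sum = 95+244+54+54+218 = 665; mod 256 = 153 → 99.
Outer input = (K'⊕opad) ∥ inner = 35 9e 5c 5c ∥ 99.
Outer hash (tag): sum = 53+158+92+92+153 = 548; mod 256 = 36 → 24.

24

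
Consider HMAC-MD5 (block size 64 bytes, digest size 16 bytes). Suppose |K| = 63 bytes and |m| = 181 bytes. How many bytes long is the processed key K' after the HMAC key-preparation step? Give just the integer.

Key is 63 ≤ 64 bytes, zero-padded: |K'| = 64.

64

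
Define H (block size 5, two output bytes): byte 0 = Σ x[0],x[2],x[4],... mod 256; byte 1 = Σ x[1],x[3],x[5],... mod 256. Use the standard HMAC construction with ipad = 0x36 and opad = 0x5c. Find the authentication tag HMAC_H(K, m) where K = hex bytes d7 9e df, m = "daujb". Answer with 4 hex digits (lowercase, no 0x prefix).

83e9

Key hex bytes d7 9e df is 3 bytes ≤ B = 5; zero-pad to 5 bytes: K' = d7 9e df 00 00.
K' ⊕ ipad = e1 a8 e9 36 36.  K' ⊕ opad = 8b c2 83 5c 5c.
Inner input = (K'⊕ipad) ∥ m = e1 a8 e9 36 36 ∥ 64 61 75 6a 62.
Inner hash: even-index sum = 715 mod 256 = 203; odd-index sum = 537 mod 256 = 25 → cb 19.
Outer input = (K'⊕opad) ∥ inner = 8b c2 83 5c 5c ∥ cb 19.
Outer hash (tag): even-index sum = 387 mod 256 = 131; odd-index sum = 489 mod 256 = 233 → 83 e9.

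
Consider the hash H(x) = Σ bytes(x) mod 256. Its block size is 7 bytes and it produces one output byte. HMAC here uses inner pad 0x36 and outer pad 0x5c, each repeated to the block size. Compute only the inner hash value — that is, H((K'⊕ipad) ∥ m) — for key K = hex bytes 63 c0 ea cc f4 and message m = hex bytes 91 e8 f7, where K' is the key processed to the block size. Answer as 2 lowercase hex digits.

bf

Key hex bytes 63 c0 ea cc f4 is 5 bytes ≤ B = 7; zero-pad to 7 bytes: K' = 63 c0 ea cc f4 00 00.
K' ⊕ ipad = 55 f6 dc fa c2 36 36.
Inner input = 55 f6 dc fa c2 36 36 ∥ 91 e8 f7.
Inner hash: sum = 85+246+220+250+194+54+54+145+232+247 = 1727; mod 256 = 191 → bf.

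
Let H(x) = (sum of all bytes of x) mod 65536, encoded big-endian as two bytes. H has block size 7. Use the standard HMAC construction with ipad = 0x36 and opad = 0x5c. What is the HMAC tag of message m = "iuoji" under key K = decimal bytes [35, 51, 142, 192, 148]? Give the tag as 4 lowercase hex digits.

Key decimal bytes [35, 51, 142, 192, 148] = 23 33 8e c0 94 is 5 bytes ≤ B = 7; zero-pad to 7 bytes: K' = 23 33 8e c0 94 00 00.
K' ⊕ ipad = 15 05 b8 f6 a2 36 36.  K' ⊕ opad = 7f 6f d2 9c c8 5c 5c.
Inner input = (K'⊕ipad) ∥ m = 15 05 b8 f6 a2 36 36 ∥ 69 75 6f 6a 69.
Inner hash: sum = 21+5+184+246+162+54+54+105+117+111+106+105 = 1270 → 04 f6.
Outer input = (K'⊕opad) ∥ inner = 7f 6f d2 9c c8 5c 5c ∥ 04 f6.
Outer hash (tag): sum = 127+111+210+156+200+92+92+4+246 = 1238 → 04 d6.

04d6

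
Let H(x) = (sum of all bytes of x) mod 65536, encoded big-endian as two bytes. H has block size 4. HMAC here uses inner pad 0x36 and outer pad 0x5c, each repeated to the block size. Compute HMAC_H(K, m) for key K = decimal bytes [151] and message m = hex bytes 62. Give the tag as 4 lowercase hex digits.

Key decimal bytes [151] = 97 is 1 byte ≤ B = 4; zero-pad to 4 bytes: K' = 97 00 00 00.
K' ⊕ ipad = a1 36 36 36.  K' ⊕ opad = cb 5c 5c 5c.
Inner input = (K'⊕ipad) ∥ m = a1 36 36 36 ∥ 62.
Inner hash: sum = 161+54+54+54+98 = 421 → 01 a5.
Outer input = (K'⊕opad) ∥ inner = cb 5c 5c 5c ∥ 01 a5.
Outer hash (tag): sum = 203+92+92+92+1+165 = 645 → 02 85.

0285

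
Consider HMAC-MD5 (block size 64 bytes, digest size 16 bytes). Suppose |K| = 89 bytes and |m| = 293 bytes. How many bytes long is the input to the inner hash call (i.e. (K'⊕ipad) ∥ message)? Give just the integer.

357

Key is 89 > 64 bytes, so it is hashed to 16 bytes then zero-padded to 64: |K'| = 64.
Inner input = (K'⊕ipad) ∥ m → 64 + 293 = 357 bytes.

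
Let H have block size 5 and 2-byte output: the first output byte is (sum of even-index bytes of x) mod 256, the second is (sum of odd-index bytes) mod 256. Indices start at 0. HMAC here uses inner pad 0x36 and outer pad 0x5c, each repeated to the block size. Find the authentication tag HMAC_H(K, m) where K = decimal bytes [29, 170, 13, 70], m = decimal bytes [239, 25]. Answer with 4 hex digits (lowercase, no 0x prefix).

Key decimal bytes [29, 170, 13, 70] = 1d aa 0d 46 is 4 bytes ≤ B = 5; zero-pad to 5 bytes: K' = 1d aa 0d 46 00.
K' ⊕ ipad = 2b 9c 3b 70 36.  K' ⊕ opad = 41 f6 51 1a 5c.
Inner input = (K'⊕ipad) ∥ m = 2b 9c 3b 70 36 ∥ ef 19.
Inner hash: even-index sum = 181 mod 256 = 181; odd-index sum = 507 mod 256 = 251 → b5 fb.
Outer input = (K'⊕opad) ∥ inner = 41 f6 51 1a 5c ∥ b5 fb.
Outer hash (tag): even-index sum = 489 mod 256 = 233; odd-index sum = 453 mod 256 = 197 → e9 c5.

e9c5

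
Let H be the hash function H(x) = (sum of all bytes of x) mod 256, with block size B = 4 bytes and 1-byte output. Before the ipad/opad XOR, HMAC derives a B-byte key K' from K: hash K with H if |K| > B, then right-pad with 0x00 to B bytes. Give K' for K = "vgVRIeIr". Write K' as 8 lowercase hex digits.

|K| = 8 > B = 4, so first hash the key.
H(K): sum = 118+103+86+82+73+101+73+114 = 750; mod 256 = 238 → ee.
Zero-pad H(K) = ee to 4 bytes: K' = ee 00 00 00.

ee000000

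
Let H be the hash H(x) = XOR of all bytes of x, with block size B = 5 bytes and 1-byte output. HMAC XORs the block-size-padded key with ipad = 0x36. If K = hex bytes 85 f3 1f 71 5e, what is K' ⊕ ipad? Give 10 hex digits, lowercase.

b3c5294768

Key hex bytes 85 f3 1f 71 5e is exactly B = 5 bytes: K' = 85 f3 1f 71 5e.
XOR each byte with 0x36: 85⊕36=b3, f3⊕36=c5, 1f⊕36=29, 71⊕36=47, 5e⊕36=68.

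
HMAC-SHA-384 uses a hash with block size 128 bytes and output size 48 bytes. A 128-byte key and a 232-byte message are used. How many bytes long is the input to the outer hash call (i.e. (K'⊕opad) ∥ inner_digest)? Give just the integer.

176

Key is 128 ≤ 128 bytes, zero-padded: |K'| = 128.
Outer input = (K'⊕opad) ∥ H(inner) → 128 + 48 = 176 bytes.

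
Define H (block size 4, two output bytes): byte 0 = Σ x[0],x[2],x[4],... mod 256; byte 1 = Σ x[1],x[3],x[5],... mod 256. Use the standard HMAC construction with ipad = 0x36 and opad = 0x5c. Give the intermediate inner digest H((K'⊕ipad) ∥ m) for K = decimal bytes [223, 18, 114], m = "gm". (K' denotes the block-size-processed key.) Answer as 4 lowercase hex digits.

Key decimal bytes [223, 18, 114] = df 12 72 is 3 bytes ≤ B = 4; zero-pad to 4 bytes: K' = df 12 72 00.
K' ⊕ ipad = e9 24 44 36.
Inner input = e9 24 44 36 ∥ 67 6d.
Inner hash: even-index sum = 404 mod 256 = 148; odd-index sum = 199 mod 256 = 199 → 94 c7.

94c7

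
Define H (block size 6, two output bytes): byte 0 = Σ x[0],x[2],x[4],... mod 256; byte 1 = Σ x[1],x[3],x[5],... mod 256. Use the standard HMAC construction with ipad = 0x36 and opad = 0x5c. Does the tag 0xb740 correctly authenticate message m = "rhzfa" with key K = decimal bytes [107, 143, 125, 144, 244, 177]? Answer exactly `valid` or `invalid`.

Key decimal bytes [107, 143, 125, 144, 244, 177] = 6b 8f 7d 90 f4 b1 is exactly B = 6 bytes: K' = 6b 8f 7d 90 f4 b1.
K' ⊕ ipad = 5d b9 4b a6 c2 87; K' ⊕ opad = 37 d3 21 cc a8 ed.
Inner hash: even-index sum = 695 mod 256 = 183; odd-index sum = 692 mod 256 = 180 → b7 b4.
Outer hash (recomputed tag): even-index sum = 439 mod 256 = 183; odd-index sum = 832 mod 256 = 64 → b7 40.
Recomputed tag = b740; claimed = b740 → match.

valid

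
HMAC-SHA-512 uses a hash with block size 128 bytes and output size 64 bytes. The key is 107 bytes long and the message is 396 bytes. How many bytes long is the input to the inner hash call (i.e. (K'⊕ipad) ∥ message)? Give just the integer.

Key is 107 ≤ 128 bytes, zero-padded: |K'| = 128.
Inner input = (K'⊕ipad) ∥ m → 128 + 396 = 524 bytes.

524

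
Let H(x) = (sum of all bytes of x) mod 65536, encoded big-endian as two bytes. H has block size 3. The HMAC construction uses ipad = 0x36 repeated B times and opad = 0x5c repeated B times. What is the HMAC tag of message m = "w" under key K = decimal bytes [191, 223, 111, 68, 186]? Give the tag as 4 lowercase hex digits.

0132

Key decimal bytes [191, 223, 111, 68, 186] = bf df 6f 44 ba is 5 bytes > B = 3, so hash it first: H(key) = 03 0b, then zero-pad to 3 bytes: K' = 03 0b 00.
K' ⊕ ipad = 35 3d 36.  K' ⊕ opad = 5f 57 5c.
Inner input = (K'⊕ipad) ∥ m = 35 3d 36 ∥ 77.
Inner hash: sum = 53+61+54+119 = 287 → 01 1f.
Outer input = (K'⊕opad) ∥ inner = 5f 57 5c ∥ 01 1f.
Outer hash (tag): sum = 95+87+92+1+31 = 306 → 01 32.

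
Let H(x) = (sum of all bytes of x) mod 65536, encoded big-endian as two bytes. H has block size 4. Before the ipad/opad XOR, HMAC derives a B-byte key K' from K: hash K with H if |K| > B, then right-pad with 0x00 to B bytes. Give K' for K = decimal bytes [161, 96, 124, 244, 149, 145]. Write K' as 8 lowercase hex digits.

|K| = 6 > B = 4, so first hash the key.
H(K): sum = 161+96+124+244+149+145 = 919 → 03 97.
Zero-pad H(K) = 03 97 to 4 bytes: K' = 03 97 00 00.

03970000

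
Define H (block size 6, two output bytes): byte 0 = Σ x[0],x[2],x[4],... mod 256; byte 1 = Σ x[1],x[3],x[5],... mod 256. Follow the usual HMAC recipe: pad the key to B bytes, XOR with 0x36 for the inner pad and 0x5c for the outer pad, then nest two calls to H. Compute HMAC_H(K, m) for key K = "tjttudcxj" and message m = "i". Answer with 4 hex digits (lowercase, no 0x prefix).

Key "tjttudcxj" = 74 6a 74 74 75 64 63 78 6a is 9 bytes > B = 6, so hash it first: H(key) = 2a ba, then zero-pad to 6 bytes: K' = 2a ba 00 00 00 00.
K' ⊕ ipad = 1c 8c 36 36 36 36.  K' ⊕ opad = 76 e6 5c 5c 5c 5c.
Inner input = (K'⊕ipad) ∥ m = 1c 8c 36 36 36 36 ∥ 69.
Inner hash: even-index sum = 241 mod 256 = 241; odd-index sum = 248 mod 256 = 248 → f1 f8.
Outer input = (K'⊕opad) ∥ inner = 76 e6 5c 5c 5c 5c ∥ f1 f8.
Outer hash (tag): even-index sum = 543 mod 256 = 31; odd-index sum = 662 mod 256 = 150 → 1f 96.

1f96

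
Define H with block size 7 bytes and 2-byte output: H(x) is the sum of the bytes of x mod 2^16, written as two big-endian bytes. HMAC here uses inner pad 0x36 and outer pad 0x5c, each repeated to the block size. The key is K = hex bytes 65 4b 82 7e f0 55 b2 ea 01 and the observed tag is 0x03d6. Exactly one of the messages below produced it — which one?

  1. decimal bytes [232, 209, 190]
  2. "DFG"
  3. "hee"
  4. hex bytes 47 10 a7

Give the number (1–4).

4

Key hex bytes 65 4b 82 7e f0 55 b2 ea 01 is 9 bytes > B = 7, so hash it first: H(key) = 04 92, then zero-pad to 7 bytes: K' = 04 92 00 00 00 00 00.
K' ⊕ ipad = 32 a4 36 36 36 36 36; K' ⊕ opad = 58 ce 5c 5c 5c 5c 5c.
m1: inner = H(32 a4 36 36 36 36 36 e8 d1 be) = 04 5b; tag = H(58 ce 5c 5c 5c 5c 5c 04 5b) = 0351
m2: inner = H(32 a4 36 36 36 36 36 44 46 47) = 02 b5; tag = H(58 ce 5c 5c 5c 5c 5c 02 b5) = 03a9
m3: inner = H(32 a4 36 36 36 36 36 68 65 65) = 03 16; tag = H(58 ce 5c 5c 5c 5c 5c 03 16) = 030b
m4: inner = H(32 a4 36 36 36 36 36 47 10 a7) = 02 e2; tag = H(58 ce 5c 5c 5c 5c 5c 02 e2) = 03d6 ← matches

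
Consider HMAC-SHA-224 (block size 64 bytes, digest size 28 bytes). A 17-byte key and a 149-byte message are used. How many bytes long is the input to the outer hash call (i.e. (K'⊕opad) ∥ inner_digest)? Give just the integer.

Key is 17 ≤ 64 bytes, zero-padded: |K'| = 64.
Outer input = (K'⊕opad) ∥ H(inner) → 64 + 28 = 92 bytes.

92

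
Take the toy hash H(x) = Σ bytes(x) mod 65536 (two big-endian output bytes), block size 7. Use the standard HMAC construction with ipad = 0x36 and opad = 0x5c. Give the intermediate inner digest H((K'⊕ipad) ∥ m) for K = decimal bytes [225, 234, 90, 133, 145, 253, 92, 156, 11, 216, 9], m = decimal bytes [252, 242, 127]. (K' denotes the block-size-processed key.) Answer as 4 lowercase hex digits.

Key decimal bytes [225, 234, 90, 133, 145, 253, 92, 156, 11, 216, 9] = e1 ea 5a 85 91 fd 5c 9c 0b d8 09 is 11 bytes > B = 7, so hash it first: H(key) = 06 1c, then zero-pad to 7 bytes: K' = 06 1c 00 00 00 00 00.
K' ⊕ ipad = 30 2a 36 36 36 36 36.
Inner input = 30 2a 36 36 36 36 36 ∥ fc f2 7f.
Inner hash: sum = 48+42+54+54+54+54+54+252+242+127 = 981 → 03 d5.

03d5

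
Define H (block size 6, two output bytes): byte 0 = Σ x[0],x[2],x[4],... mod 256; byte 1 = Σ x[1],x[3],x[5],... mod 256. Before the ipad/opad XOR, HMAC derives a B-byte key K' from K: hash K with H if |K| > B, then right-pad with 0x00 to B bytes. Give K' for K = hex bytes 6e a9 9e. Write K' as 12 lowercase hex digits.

Key hex bytes 6e a9 9e is 3 bytes ≤ B = 6; zero-pad to 6 bytes: K' = 6e a9 9e 00 00 00.

6ea99e000000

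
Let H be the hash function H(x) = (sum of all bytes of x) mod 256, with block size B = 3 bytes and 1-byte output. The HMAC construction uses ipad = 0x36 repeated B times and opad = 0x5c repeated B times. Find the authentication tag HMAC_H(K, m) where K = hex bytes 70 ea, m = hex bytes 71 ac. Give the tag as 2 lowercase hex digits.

b3

Key hex bytes 70 ea is 2 bytes ≤ B = 3; zero-pad to 3 bytes: K' = 70 ea 00.
K' ⊕ ipad = 46 dc 36.  K' ⊕ opad = 2c b6 5c.
Inner input = (K'⊕ipad) ∥ m = 46 dc 36 ∥ 71 ac.
Inner hash: sum = 70+220+54+113+172 = 629; mod 256 = 117 → 75.
Outer input = (K'⊕opad) ∥ inner = 2c b6 5c ∥ 75.
Outer hash (tag): sum = 44+182+92+117 = 435; mod 256 = 179 → b3.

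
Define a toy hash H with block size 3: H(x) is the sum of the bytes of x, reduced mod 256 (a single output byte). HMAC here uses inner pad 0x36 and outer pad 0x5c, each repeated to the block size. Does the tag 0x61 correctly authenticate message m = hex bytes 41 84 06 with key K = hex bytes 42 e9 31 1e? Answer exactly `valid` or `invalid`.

Key hex bytes 42 e9 31 1e is 4 bytes > B = 3, so hash it first: H(key) = 7a, then zero-pad to 3 bytes: K' = 7a 00 00.
K' ⊕ ipad = 4c 36 36; K' ⊕ opad = 26 5c 5c.
Inner hash: sum = 76+54+54+65+132+6 = 387; mod 256 = 131 → 83.
Outer hash (recomputed tag): sum = 38+92+92+131 = 353; mod 256 = 97 → 61.
Recomputed tag = 61; claimed = 61 → match.

valid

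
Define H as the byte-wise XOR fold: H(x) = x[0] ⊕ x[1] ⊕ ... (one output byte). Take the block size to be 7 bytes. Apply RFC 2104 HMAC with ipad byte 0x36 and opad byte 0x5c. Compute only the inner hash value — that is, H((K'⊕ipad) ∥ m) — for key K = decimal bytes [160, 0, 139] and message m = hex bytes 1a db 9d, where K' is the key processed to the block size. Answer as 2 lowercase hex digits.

41

Key decimal bytes [160, 0, 139] = a0 00 8b is 3 bytes ≤ B = 7; zero-pad to 7 bytes: K' = a0 00 8b 00 00 00 00.
K' ⊕ ipad = 96 36 bd 36 36 36 36.
Inner input = 96 36 bd 36 36 36 36 ∥ 1a db 9d.
Inner hash: XOR 96⊕36⊕bd⊕36⊕36⊕36⊕36⊕1a⊕db⊕9d = 41.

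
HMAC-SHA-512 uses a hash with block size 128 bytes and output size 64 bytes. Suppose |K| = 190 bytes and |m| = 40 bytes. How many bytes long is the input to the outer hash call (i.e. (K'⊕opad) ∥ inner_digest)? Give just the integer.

Key is 190 > 128 bytes, so it is hashed to 64 bytes then zero-padded to 128: |K'| = 128.
Outer input = (K'⊕opad) ∥ H(inner) → 128 + 64 = 192 bytes.

192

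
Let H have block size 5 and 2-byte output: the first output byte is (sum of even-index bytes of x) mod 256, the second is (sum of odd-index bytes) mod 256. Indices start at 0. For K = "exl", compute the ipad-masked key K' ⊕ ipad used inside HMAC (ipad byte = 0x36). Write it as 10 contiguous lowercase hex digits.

Key "exl" = 65 78 6c is 3 bytes ≤ B = 5; zero-pad to 5 bytes: K' = 65 78 6c 00 00.
XOR each byte with 0x36: 65⊕36=53, 78⊕36=4e, 6c⊕36=5a, 00⊕36=36, 00⊕36=36.

534e5a3636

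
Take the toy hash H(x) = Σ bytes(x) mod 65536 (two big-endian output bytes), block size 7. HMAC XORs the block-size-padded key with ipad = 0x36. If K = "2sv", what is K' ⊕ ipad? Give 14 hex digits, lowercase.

Key "2sv" = 32 73 76 is 3 bytes ≤ B = 7; zero-pad to 7 bytes: K' = 32 73 76 00 00 00 00.
XOR each byte with 0x36: 32⊕36=04, 73⊕36=45, 76⊕36=40, 00⊕36=36, 00⊕36=36, 00⊕36=36, 00⊕36=36.

04454036363636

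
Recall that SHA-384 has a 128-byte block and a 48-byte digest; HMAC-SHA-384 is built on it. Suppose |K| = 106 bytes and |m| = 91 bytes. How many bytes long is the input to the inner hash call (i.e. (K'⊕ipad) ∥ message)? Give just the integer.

219

Key is 106 ≤ 128 bytes, zero-padded: |K'| = 128.
Inner input = (K'⊕ipad) ∥ m → 128 + 91 = 219 bytes.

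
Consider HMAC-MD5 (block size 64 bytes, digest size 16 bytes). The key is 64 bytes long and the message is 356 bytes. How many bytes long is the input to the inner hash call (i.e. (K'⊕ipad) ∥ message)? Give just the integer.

420

Key is 64 ≤ 64 bytes, zero-padded: |K'| = 64.
Inner input = (K'⊕ipad) ∥ m → 64 + 356 = 420 bytes.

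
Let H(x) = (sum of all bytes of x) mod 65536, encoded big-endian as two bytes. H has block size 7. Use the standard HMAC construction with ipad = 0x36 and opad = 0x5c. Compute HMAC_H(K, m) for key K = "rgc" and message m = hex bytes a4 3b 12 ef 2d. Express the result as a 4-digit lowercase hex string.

Key "rgc" = 72 67 63 is 3 bytes ≤ B = 7; zero-pad to 7 bytes: K' = 72 67 63 00 00 00 00.
K' ⊕ ipad = 44 51 55 36 36 36 36.  K' ⊕ opad = 2e 3b 3f 5c 5c 5c 5c.
Inner input = (K'⊕ipad) ∥ m = 44 51 55 36 36 36 36 ∥ a4 3b 12 ef 2d.
Inner hash: sum = 68+81+85+54+54+54+54+164+59+18+239+45 = 975 → 03 cf.
Outer input = (K'⊕opad) ∥ inner = 2e 3b 3f 5c 5c 5c 5c ∥ 03 cf.
Outer hash (tag): sum = 46+59+63+92+92+92+92+3+207 = 746 → 02 ea.

02ea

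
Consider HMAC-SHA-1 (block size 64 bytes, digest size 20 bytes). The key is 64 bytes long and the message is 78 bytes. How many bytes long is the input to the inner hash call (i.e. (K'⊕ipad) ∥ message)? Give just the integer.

Key is 64 ≤ 64 bytes, zero-padded: |K'| = 64.
Inner input = (K'⊕ipad) ∥ m → 64 + 78 = 142 bytes.

142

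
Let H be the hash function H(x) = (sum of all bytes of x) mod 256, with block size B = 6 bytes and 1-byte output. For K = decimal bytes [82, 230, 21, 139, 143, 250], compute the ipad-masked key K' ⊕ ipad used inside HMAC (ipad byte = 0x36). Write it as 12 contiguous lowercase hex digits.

Key decimal bytes [82, 230, 21, 139, 143, 250] = 52 e6 15 8b 8f fa is exactly B = 6 bytes: K' = 52 e6 15 8b 8f fa.
XOR each byte with 0x36: 52⊕36=64, e6⊕36=d0, 15⊕36=23, 8b⊕36=bd, 8f⊕36=b9, fa⊕36=cc.

64d023bdb9cc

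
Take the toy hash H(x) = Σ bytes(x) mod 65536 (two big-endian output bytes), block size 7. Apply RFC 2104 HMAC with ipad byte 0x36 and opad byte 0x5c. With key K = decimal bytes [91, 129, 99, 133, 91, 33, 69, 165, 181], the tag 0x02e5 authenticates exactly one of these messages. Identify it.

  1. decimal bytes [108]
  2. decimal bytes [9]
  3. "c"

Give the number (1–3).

2

Key decimal bytes [91, 129, 99, 133, 91, 33, 69, 165, 181] = 5b 81 63 85 5b 21 45 a5 b5 is 9 bytes > B = 7, so hash it first: H(key) = 03 df, then zero-pad to 7 bytes: K' = 03 df 00 00 00 00 00.
K' ⊕ ipad = 35 e9 36 36 36 36 36; K' ⊕ opad = 5f 83 5c 5c 5c 5c 5c.
m1: inner = H(35 e9 36 36 36 36 36 6c) = 02 98; tag = H(5f 83 5c 5c 5c 5c 5c 02 98) = 0348
m2: inner = H(35 e9 36 36 36 36 36 09) = 02 35; tag = H(5f 83 5c 5c 5c 5c 5c 02 35) = 02e5 ← matches
m3: inner = H(35 e9 36 36 36 36 36 63) = 02 8f; tag = H(5f 83 5c 5c 5c 5c 5c 02 8f) = 033f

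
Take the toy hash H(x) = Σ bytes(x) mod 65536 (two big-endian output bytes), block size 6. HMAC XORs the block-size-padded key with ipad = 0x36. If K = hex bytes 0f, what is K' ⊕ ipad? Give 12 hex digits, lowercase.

Key hex bytes 0f is 1 byte ≤ B = 6; zero-pad to 6 bytes: K' = 0f 00 00 00 00 00.
XOR each byte with 0x36: 0f⊕36=39, 00⊕36=36, 00⊕36=36, 00⊕36=36, 00⊕36=36, 00⊕36=36.

393636363636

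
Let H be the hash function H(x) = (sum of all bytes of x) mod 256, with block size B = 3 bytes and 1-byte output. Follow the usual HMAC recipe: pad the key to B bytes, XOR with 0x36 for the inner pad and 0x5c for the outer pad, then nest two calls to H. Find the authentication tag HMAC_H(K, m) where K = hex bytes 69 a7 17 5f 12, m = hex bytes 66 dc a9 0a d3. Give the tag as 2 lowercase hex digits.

Key hex bytes 69 a7 17 5f 12 is 5 bytes > B = 3, so hash it first: H(key) = 98, then zero-pad to 3 bytes: K' = 98 00 00.
K' ⊕ ipad = ae 36 36.  K' ⊕ opad = c4 5c 5c.
Inner input = (K'⊕ipad) ∥ m = ae 36 36 ∥ 66 dc a9 0a d3.
Inner hash: sum = 174+54+54+102+220+169+10+211 = 994; mod 256 = 226 → e2.
Outer input = (K'⊕opad) ∥ inner = c4 5c 5c ∥ e2.
Outer hash (tag): sum = 196+92+92+226 = 606; mod 256 = 94 → 5e.

5e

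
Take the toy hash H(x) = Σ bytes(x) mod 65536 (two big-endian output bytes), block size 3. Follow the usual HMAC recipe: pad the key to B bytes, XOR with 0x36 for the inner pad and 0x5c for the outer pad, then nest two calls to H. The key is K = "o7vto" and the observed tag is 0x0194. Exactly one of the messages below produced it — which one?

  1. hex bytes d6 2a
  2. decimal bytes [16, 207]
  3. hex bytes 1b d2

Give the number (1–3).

Key "o7vto" = 6f 37 76 74 6f is 5 bytes > B = 3, so hash it first: H(key) = 01 ff, then zero-pad to 3 bytes: K' = 01 ff 00.
K' ⊕ ipad = 37 c9 36; K' ⊕ opad = 5d a3 5c.
m1: inner = H(37 c9 36 d6 2a) = 02 36; tag = H(5d a3 5c 02 36) = 0194 ← matches
m2: inner = H(37 c9 36 10 cf) = 02 15; tag = H(5d a3 5c 02 15) = 0173
m3: inner = H(37 c9 36 1b d2) = 02 23; tag = H(5d a3 5c 02 23) = 0181

1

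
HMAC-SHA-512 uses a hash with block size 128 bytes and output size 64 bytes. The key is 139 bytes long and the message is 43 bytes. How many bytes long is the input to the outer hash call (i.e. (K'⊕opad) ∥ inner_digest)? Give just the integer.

192

Key is 139 > 128 bytes, so it is hashed to 64 bytes then zero-padded to 128: |K'| = 128.
Outer input = (K'⊕opad) ∥ H(inner) → 128 + 64 = 192 bytes.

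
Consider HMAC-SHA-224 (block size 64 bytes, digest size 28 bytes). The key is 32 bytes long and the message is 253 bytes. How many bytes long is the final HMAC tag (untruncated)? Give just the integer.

28

The tag is one SHA-224 digest: 28 bytes.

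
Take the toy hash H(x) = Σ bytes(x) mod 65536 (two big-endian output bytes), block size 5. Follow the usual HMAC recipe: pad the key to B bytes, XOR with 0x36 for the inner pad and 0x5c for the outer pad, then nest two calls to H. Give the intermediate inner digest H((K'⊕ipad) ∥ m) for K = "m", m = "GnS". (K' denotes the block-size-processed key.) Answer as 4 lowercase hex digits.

023b

Key "m" = 6d is 1 byte ≤ B = 5; zero-pad to 5 bytes: K' = 6d 00 00 00 00.
K' ⊕ ipad = 5b 36 36 36 36.
Inner input = 5b 36 36 36 36 ∥ 47 6e 53.
Inner hash: sum = 91+54+54+54+54+71+110+83 = 571 → 02 3b.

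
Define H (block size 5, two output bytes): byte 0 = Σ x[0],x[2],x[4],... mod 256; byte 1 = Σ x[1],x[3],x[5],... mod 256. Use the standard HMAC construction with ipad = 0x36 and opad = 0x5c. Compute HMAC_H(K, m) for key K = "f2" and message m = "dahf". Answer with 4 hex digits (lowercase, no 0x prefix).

f84d

Key "f2" = 66 32 is 2 bytes ≤ B = 5; zero-pad to 5 bytes: K' = 66 32 00 00 00.
K' ⊕ ipad = 50 04 36 36 36.  K' ⊕ opad = 3a 6e 5c 5c 5c.
Inner input = (K'⊕ipad) ∥ m = 50 04 36 36 36 ∥ 64 61 68 66.
Inner hash: even-index sum = 387 mod 256 = 131; odd-index sum = 262 mod 256 = 6 → 83 06.
Outer input = (K'⊕opad) ∥ inner = 3a 6e 5c 5c 5c ∥ 83 06.
Outer hash (tag): even-index sum = 248 mod 256 = 248; odd-index sum = 333 mod 256 = 77 → f8 4d.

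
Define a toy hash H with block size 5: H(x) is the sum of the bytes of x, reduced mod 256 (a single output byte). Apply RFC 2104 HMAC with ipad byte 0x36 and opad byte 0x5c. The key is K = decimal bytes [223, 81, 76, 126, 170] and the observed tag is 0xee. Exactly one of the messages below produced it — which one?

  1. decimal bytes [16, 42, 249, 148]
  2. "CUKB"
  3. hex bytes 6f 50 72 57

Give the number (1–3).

Key decimal bytes [223, 81, 76, 126, 170] = df 51 4c 7e aa is exactly B = 5 bytes: K' = df 51 4c 7e aa.
K' ⊕ ipad = e9 67 7a 48 9c; K' ⊕ opad = 83 0d 10 22 f6.
m1: inner = H(e9 67 7a 48 9c 10 2a f9 94) = 75; tag = H(83 0d 10 22 f6 75) = 2d
m2: inner = H(e9 67 7a 48 9c 43 55 4b 42) = d3; tag = H(83 0d 10 22 f6 d3) = 8b
m3: inner = H(e9 67 7a 48 9c 6f 50 72 57) = 36; tag = H(83 0d 10 22 f6 36) = ee ← matches

3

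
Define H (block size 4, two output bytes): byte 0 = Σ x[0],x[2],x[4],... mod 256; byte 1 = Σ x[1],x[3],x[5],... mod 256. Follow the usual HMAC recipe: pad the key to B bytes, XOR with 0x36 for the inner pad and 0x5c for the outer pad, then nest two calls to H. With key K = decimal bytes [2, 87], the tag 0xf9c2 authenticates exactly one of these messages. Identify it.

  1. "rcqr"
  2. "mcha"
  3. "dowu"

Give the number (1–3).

2

Key decimal bytes [2, 87] = 02 57 is 2 bytes ≤ B = 4; zero-pad to 4 bytes: K' = 02 57 00 00.
K' ⊕ ipad = 34 61 36 36; K' ⊕ opad = 5e 0b 5c 5c.
m1: inner = H(34 61 36 36 72 63 71 72) = 4d 6c; tag = H(5e 0b 5c 5c 4d 6c) = 07d3
m2: inner = H(34 61 36 36 6d 63 68 61) = 3f 5b; tag = H(5e 0b 5c 5c 3f 5b) = f9c2 ← matches
m3: inner = H(34 61 36 36 64 6f 77 75) = 45 7b; tag = H(5e 0b 5c 5c 45 7b) = ffe2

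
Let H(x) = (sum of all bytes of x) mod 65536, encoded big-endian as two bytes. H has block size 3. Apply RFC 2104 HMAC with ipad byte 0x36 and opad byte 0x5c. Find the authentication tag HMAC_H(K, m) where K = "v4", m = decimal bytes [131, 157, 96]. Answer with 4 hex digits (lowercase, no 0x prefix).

Key "v4" = 76 34 is 2 bytes ≤ B = 3; zero-pad to 3 bytes: K' = 76 34 00.
K' ⊕ ipad = 40 02 36.  K' ⊕ opad = 2a 68 5c.
Inner input = (K'⊕ipad) ∥ m = 40 02 36 ∥ 83 9d 60.
Inner hash: sum = 64+2+54+131+157+96 = 504 → 01 f8.
Outer input = (K'⊕opad) ∥ inner = 2a 68 5c ∥ 01 f8.
Outer hash (tag): sum = 42+104+92+1+248 = 487 → 01 e7.

01e7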